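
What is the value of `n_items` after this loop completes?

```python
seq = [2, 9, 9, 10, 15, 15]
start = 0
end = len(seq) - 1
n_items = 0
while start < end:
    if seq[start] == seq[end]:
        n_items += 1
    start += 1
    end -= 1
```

Count matching pairs from ends
`n_items` takes the values: 0

Answer: 0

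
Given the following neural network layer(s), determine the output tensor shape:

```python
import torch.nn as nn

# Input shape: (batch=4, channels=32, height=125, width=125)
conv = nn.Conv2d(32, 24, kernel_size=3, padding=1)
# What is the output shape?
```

Input: (4, 32, 125, 125) -> Output: (4, 24, 125, 125)

Answer: (4, 24, 125, 125)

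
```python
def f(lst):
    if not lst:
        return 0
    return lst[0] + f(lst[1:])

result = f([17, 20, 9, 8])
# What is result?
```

17 + 20 + 9 + 8 + 0 = 54

Answer: 54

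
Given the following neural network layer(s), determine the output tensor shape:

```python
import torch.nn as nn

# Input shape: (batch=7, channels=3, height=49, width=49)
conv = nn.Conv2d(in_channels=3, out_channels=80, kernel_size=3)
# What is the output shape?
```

Input: (7, 3, 49, 49) -> Output: (7, 80, 47, 47)

Answer: (7, 80, 47, 47)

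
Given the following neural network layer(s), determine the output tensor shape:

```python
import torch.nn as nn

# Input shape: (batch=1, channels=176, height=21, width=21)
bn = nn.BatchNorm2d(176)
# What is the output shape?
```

Input: (1, 176, 21, 21) -> Output: (1, 176, 21, 21)

Answer: (1, 176, 21, 21)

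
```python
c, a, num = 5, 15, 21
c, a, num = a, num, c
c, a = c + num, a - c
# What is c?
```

Trace:
`c, a, num = 5, 15, 21` → c = 5; a = 15; num = 21
`c, a, num = a, num, c` → c = 15; a = 21; num = 5
`c, a = c + num, a - c` → c = 20; a = 6
So c = 20

Answer: 20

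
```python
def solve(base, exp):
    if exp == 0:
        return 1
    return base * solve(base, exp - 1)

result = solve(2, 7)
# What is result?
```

solve(2, 7) = 2 * 2 * 2 * 2 * 2 * 2 * 2 = 128

Answer: 128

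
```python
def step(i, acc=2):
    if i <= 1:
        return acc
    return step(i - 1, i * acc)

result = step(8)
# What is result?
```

Accumulator trace (n, acc): (8, 2) -> (7, 16) -> (6, 112) -> (5, 672) -> (4, 3360) -> (3, 13440) -> (2, 40320) -> (1, 80640) -> return 80640

Answer: 80640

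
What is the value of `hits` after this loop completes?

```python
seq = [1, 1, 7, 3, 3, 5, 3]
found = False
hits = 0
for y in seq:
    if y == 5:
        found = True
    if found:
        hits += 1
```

Count elements after first 5 in [1, 1, 7, 3, 3, 5, 3]
`hits` takes the values: 0 → 1 → 2

Answer: 2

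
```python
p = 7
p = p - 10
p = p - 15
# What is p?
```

Trace:
`p = 7` → p = 7
`p = p - 10` → p = -3
`p = p - 15` → p = -18
So p = -18

Answer: -18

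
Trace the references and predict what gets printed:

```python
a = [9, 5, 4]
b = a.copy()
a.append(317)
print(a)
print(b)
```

Key concept: list.copy() creates independent copy.
Step by step:
`a = [9, 5, 4]` → a = [9, 5, 4]
`b = a.copy()` → b = [9, 5, 4]
`a.append(317)` → a = [9, 5, 4, 317]
`print(a)` → prints [9, 5, 4, 317]
`print(b)` → prints [9, 5, 4]

Answer:
[9, 5, 4, 317]
[9, 5, 4]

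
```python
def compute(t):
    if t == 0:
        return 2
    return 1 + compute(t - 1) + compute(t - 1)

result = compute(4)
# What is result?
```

compute(t) = 1 + 2·compute(t-1), compute(0)=2. Closed form: (2+1)·2^4 - 1 = 47.

Answer: 47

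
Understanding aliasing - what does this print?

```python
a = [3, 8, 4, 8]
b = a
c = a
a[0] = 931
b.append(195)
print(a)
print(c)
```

Key concept: multiple aliases.
Step by step:
`a = [3, 8, 4, 8]` → a = [3, 8, 4, 8]
`b = a` → b = [3, 8, 4, 8] (same object as a)
`c = a` → c = [3, 8, 4, 8] (same object as a, b)
`a[0] = 931` → a = [931, 8, 4, 8] (same object as b, c); b = [931, 8, 4, 8] (same object as a, c); c = [931, 8, 4, 8] (same object as a, b)
`b.append(195)` → a = [931, 8, 4, 8, 195] (same object as b, c); b = [931, 8, 4, 8, 195] (same object as a, c); c = [931, 8, 4, 8, 195] (same object as a, b)
`print(a)` → prints [931, 8, 4, 8, 195]
`print(c)` → prints [931, 8, 4, 8, 195]

Answer:
[931, 8, 4, 8, 195]
[931, 8, 4, 8, 195]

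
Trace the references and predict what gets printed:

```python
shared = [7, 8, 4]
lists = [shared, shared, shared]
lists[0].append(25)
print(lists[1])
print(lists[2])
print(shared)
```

Key concept: list of same reference.
Step by step:
`shared = [7, 8, 4]` → shared = [7, 8, 4]
`lists = [shared, shared, shared]` → lists = [[7, 8, 4], [7, 8, 4], [7, 8, 4]]
`lists[0].append(25)` → shared = [7, 8, 4, 25]; lists = [[7, 8, 4, 25], [7, 8, 4, 25], [7, 8, 4, 25]]
`print(lists[1])` → prints [7, 8, 4, 25]
`print(lists[2])` → prints [7, 8, 4, 25]
`print(shared)` → prints [7, 8, 4, 25]

Answer:
[7, 8, 4, 25]
[7, 8, 4, 25]
[7, 8, 4, 25]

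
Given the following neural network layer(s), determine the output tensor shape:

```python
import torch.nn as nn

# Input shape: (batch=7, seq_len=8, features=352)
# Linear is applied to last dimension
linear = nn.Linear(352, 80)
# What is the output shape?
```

Input: (7, 8, 352) -> Output: (7, 8, 80)

Answer: (7, 8, 80)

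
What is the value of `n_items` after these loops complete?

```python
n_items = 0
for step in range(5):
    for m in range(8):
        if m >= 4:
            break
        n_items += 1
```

Inner breaks at 4, outer runs 5 times
`n_items` takes the values: 0 → 1 → 2 → 3 → 4 → 5 → 6 → 7 → 8 → 9 → 10 → 11 → 12 → 13 → 14 → 15 → 16 → 17 → 18 → 19 → 20

Answer: 20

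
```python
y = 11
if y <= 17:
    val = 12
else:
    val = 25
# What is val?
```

Trace:
`y = 11` → y = 11
`if y <= 17: ...` → y <= 17 is True → val = 12
So val = 12

Answer: 12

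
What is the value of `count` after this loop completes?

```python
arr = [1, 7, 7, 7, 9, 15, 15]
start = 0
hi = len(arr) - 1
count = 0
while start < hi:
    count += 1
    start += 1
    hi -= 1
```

Iterations until pointers meet (list length 7)
`count` takes the values: 0 → 1 → 2 → 3

Answer: 3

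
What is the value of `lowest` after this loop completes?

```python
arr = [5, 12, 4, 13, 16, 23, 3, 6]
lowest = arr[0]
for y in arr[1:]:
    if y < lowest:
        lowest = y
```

Minimum of [5, 12, 4, 13, 16, 23, 3, 6]
`lowest` takes the values: 5 → 4 → 3

Answer: 3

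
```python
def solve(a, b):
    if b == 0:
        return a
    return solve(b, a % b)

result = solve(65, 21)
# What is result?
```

solve(65, 21) -> solve(21, 2) -> solve(2, 1) -> solve(1, 0) -> 1

Answer: 1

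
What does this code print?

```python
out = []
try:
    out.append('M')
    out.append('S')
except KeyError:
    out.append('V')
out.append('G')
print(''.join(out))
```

Execution trace: 'M' (try body) → 'S' (try body, no exception) → 'G' (after the try/except). Output: MSG

Answer: MSG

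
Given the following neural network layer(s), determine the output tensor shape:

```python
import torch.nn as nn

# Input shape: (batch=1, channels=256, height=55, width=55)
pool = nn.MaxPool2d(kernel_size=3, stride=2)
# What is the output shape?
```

Input: (1, 256, 55, 55) -> Output: (1, 256, 27, 27)

Answer: (1, 256, 27, 27)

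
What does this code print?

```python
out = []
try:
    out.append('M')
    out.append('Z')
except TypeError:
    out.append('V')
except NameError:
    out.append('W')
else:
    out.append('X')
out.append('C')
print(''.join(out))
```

Execution trace: 'M' (try body) → 'Z' (try body, no exception) → 'X' (else) → 'C' (after the try/except). Output: MZXC

Answer: MZXC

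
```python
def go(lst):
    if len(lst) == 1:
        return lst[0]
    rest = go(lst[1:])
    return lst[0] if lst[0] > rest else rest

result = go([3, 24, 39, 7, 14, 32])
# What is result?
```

Recursive max over [3, 24, 39, 7, 14, 32] = 39

Answer: 39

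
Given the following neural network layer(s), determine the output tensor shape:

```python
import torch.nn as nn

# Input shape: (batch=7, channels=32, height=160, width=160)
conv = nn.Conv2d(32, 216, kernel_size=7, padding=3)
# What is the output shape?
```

Input: (7, 32, 160, 160) -> Output: (7, 216, 160, 160)

Answer: (7, 216, 160, 160)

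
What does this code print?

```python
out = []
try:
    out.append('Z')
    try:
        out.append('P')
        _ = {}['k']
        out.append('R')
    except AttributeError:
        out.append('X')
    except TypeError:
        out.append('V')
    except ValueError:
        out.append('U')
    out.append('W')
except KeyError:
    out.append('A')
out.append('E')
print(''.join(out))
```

Execution trace: 'Z' (try body) → 'P' (inner try body) → 'A' (except KeyError) → 'E' (after the try/except). Output: ZPAE

Answer: ZPAE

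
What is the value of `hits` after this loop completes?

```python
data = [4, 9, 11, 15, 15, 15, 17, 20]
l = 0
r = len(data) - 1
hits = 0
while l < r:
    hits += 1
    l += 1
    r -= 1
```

Iterations until pointers meet (list length 8)
`hits` takes the values: 0 → 1 → 2 → 3 → 4

Answer: 4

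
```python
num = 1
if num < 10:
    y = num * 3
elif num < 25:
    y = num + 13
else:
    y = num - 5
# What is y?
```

Trace:
`num = 1` → num = 1
`if num < 10: ...` → num < 10 is True → y = 3
So y = 3

Answer: 3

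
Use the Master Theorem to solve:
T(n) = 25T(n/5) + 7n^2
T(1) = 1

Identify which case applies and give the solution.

a=25, b=5, f(n)=7n^2. log_5(25) = 2. Since c=2 = 2, Case 2 applies: T(n) = Θ(n^log_b(a) · log n) = O(n^2 log n).

Answer: O(n^2 log n) - Case 2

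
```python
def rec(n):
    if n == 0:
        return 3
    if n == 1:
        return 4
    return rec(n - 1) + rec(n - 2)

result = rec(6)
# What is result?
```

Build up from base cases: rec(0)=3, rec(1)=4, rec(2)=7, rec(3)=11, rec(4)=18, rec(5)=29, rec(6)=47

Answer: 47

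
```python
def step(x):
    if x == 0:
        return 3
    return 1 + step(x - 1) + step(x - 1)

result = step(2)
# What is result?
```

step(x) = 1 + 2·step(x-1), step(0)=3. Closed form: (3+1)·2^2 - 1 = 15.

Answer: 15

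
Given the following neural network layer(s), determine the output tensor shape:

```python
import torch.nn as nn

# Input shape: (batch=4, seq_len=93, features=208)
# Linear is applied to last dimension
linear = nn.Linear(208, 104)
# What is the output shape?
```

Input: (4, 93, 208) -> Output: (4, 93, 104)

Answer: (4, 93, 104)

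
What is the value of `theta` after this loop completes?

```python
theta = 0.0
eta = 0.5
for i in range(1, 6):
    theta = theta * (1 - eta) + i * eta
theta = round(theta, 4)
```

Moving average with lr=0.5
`theta` takes the values: 0.0 → 0.5 → 1.25 → 2.125 → 3.0625 → 4.03125 → 4.0312

Answer: 4.0312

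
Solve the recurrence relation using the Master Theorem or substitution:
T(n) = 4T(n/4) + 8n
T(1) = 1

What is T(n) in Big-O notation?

By Master Theorem: a=4, b=4, f(n)=8n. Since log_4(4) = 1 and f(n) = Θ(n^1), Case 2 applies. T(n) = O(n log n).

Answer: O(n log n)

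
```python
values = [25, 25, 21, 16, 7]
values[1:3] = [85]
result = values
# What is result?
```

Trace:
`values = [25, 25, 21, 16, 7]` → values = [25, 25, 21, 16, 7]
`values[1:3] = [85]` → values = [25, 85, 16, 7]
`result = values` → result = [25, 85, 16, 7]
So result = [25, 85, 16, 7]

Answer: [25, 85, 16, 7]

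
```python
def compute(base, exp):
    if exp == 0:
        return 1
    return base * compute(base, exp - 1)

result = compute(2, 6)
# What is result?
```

compute(2, 6) = 2 * 2 * 2 * 2 * 2 * 2 = 64

Answer: 64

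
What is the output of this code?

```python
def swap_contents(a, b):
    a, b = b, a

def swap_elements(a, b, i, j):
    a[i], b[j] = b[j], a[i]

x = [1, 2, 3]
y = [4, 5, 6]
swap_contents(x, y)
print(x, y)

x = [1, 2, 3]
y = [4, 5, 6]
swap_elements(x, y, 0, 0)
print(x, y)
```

Key concept: parameter rebinding vs mutation.
Step by step:
`x = [1, 2, 3]` → x = [1, 2, 3]
`y = [4, 5, 6]` → y = [4, 5, 6]
`swap_contents(x, y)` → no visible change to tracked variables
`print(x, y)` → prints [1, 2, 3] [4, 5, 6]
`x = [1, 2, 3]` → x = [1, 2, 3]
`y = [4, 5, 6]` → y = [4, 5, 6]
`swap_elements(x, y, 0, 0)` → x = [4, 2, 3]; y = [1, 5, 6]
`print(x, y)` → prints [4, 2, 3] [1, 5, 6]

Answer:
[1, 2, 3] [4, 5, 6]
[4, 2, 3] [1, 5, 6]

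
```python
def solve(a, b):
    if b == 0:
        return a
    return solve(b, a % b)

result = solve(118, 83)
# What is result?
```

solve(118, 83) -> solve(83, 35) -> solve(35, 13) -> solve(13, 9) -> solve(9, 4) -> solve(4, 1) -> solve(1, 0) -> 1

Answer: 1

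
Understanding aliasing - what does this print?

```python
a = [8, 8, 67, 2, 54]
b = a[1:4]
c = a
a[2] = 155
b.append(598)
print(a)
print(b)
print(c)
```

Key concept: slice vs alias.
Step by step:
`a = [8, 8, 67, 2, 54]` → a = [8, 8, 67, 2, 54]
`b = a[1:4]` → b = [8, 67, 2]
`c = a` → c = [8, 8, 67, 2, 54] (same object as a)
`a[2] = 155` → a = [8, 8, 155, 2, 54] (same object as c); c = [8, 8, 155, 2, 54] (same object as a)
`b.append(598)` → b = [8, 67, 2, 598]
`print(a)` → prints [8, 8, 155, 2, 54]
`print(b)` → prints [8, 67, 2, 598]
`print(c)` → prints [8, 8, 155, 2, 54]

Answer:
[8, 8, 155, 2, 54]
[8, 67, 2, 598]
[8, 8, 155, 2, 54]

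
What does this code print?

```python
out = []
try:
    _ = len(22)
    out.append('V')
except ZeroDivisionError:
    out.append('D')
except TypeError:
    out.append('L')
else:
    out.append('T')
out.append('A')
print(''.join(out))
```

Execution trace: 'L' (except TypeError) → 'A' (after the try/except). Output: LA

Answer: LA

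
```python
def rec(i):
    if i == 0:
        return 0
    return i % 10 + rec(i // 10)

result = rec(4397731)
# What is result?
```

Sum of digits of 4397731: 1 + 3 + 7 + 7 + 9 + 3 + 4 = 34

Answer: 34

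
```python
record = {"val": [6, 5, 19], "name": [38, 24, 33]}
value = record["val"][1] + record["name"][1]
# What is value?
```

Trace:
`record = {"val": [6, 5, 19], "name": [38, 24, 33]}` → record = {'val': [6, 5, 19], 'name': [38, 24, 33]}
`value = record["val"][1] + record["name"][1]` → value = 29
So value = 29

Answer: 29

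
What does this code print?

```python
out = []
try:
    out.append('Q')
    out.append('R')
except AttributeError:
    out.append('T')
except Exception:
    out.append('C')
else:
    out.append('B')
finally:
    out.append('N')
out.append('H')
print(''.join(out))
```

Execution trace: 'Q' (try body) → 'R' (try body, no exception) → 'B' (else) → 'N' (finally) → 'H' (after the try/except). Output: QRBNH

Answer: QRBNH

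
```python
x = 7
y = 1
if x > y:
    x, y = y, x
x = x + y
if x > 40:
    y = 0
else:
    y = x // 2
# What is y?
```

Trace:
`x = 7` → x = 7
`y = 1` → y = 1
`if x > y: ...` → x > y is True → x = 1; y = 7
`x = x + y` → x = 8
`if x > 40: ...` → x > 40 is False, take else branch → y = 4
So y = 4

Answer: 4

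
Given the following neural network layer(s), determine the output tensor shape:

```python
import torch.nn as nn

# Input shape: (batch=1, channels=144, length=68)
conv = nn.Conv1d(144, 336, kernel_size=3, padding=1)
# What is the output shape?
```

Input: (1, 144, 68) -> Output: (1, 336, 68)

Answer: (1, 336, 68)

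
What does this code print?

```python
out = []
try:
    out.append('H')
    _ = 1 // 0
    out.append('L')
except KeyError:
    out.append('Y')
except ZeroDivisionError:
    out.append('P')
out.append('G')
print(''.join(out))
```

Execution trace: 'H' (try body) → 'P' (except ZeroDivisionError) → 'G' (after the try/except). Output: HPG

Answer: HPG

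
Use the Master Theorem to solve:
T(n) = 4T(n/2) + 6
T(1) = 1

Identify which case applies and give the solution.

a=4, b=2, f(n)=6. log_2(4) = 2. Since c=0 < 2, Case 1 applies: T(n) = Θ(n^log_b(a)) = O(n^2).

Answer: O(n^2) - Case 1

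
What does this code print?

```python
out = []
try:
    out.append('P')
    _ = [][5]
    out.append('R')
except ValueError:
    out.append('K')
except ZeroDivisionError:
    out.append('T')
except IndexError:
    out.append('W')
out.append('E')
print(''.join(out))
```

Execution trace: 'P' (try body) → 'W' (except IndexError) → 'E' (after the try/except). Output: PWE

Answer: PWE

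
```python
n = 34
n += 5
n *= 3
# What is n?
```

Trace:
`n = 34` → n = 34
`n += 5` → n = 39
`n *= 3` → n = 117
So n = 117

Answer: 117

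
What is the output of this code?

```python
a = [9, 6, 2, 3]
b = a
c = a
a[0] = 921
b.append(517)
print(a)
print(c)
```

Key concept: multiple aliases.
Step by step:
`a = [9, 6, 2, 3]` → a = [9, 6, 2, 3]
`b = a` → b = [9, 6, 2, 3] (same object as a)
`c = a` → c = [9, 6, 2, 3] (same object as a, b)
`a[0] = 921` → a = [921, 6, 2, 3] (same object as b, c); b = [921, 6, 2, 3] (same object as a, c); c = [921, 6, 2, 3] (same object as a, b)
`b.append(517)` → a = [921, 6, 2, 3, 517] (same object as b, c); b = [921, 6, 2, 3, 517] (same object as a, c); c = [921, 6, 2, 3, 517] (same object as a, b)
`print(a)` → prints [921, 6, 2, 3, 517]
`print(c)` → prints [921, 6, 2, 3, 517]

Answer:
[921, 6, 2, 3, 517]
[921, 6, 2, 3, 517]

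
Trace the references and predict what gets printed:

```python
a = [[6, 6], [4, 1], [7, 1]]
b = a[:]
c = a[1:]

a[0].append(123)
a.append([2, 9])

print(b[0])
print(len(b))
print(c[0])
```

Key concept: slice with nested mutation.
Step by step:
`a = [[6, 6], [4, 1], [7, 1]]` → a = [[6, 6], [4, 1], [7, 1]]
`b = a[:]` → b = [[6, 6], [4, 1], [7, 1]]
`c = a[1:]` → c = [[4, 1], [7, 1]]
`a[0].append(123)` → a = [[6, 6, 123], [4, 1], [7, 1]]; b = [[6, 6, 123], [4, 1], [7, 1]]
`a.append([2, 9])` → a = [[6, 6, 123], [4, 1], [7, 1], [2, 9]]
`print(b[0])` → prints [6, 6, 123]
`print(len(b))` → prints 3
`print(c[0])` → prints [4, 1]

Answer:
[6, 6, 123]
3
[4, 1]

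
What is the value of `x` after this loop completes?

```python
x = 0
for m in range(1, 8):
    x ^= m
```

XOR of 1 to 7
`x` takes the values: 0 → 1 → 3 → 0 → 4 → 1 → 7 → 0

Answer: 0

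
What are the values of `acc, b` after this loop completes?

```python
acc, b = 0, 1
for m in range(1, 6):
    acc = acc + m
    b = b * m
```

Sum and factorial of 1 to 5
`acc, b` takes the values: (0, 1) → (1, 1) → (3, 1) → (3, 2) → (6, 2) → (6, 6) → (10, 6) → (10, 24) → (15, 24) → (15, 120)

Answer: 15, 120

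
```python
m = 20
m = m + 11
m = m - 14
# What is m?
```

Trace:
`m = 20` → m = 20
`m = m + 11` → m = 31
`m = m - 14` → m = 17
So m = 17

Answer: 17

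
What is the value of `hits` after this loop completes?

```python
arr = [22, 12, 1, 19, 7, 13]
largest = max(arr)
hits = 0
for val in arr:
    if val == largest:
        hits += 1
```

Count of max value 22 in [22, 12, 1, 19, 7, 13]
`hits` takes the values: 0 → 1

Answer: 1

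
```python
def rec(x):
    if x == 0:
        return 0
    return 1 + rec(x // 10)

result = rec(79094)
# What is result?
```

Count of digits of 79094: 5

Answer: 5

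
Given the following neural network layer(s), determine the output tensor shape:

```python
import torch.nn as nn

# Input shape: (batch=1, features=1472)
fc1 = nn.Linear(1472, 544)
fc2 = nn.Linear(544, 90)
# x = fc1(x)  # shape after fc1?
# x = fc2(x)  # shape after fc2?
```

Input: (1, 1472) -> after fc1: (1, 544) -> Output: (1, 90)

Answer: (1, 90)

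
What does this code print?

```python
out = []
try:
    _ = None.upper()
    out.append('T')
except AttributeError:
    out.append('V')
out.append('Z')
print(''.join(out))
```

Execution trace: 'V' (except AttributeError) → 'Z' (after the try/except). Output: VZ

Answer: VZ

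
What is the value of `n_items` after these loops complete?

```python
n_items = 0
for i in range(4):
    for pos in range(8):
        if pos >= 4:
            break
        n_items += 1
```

Inner breaks at 4, outer runs 4 times
`n_items` takes the values: 0 → 1 → 2 → 3 → 4 → 5 → 6 → 7 → 8 → 9 → 10 → 11 → 12 → 13 → 14 → 15 → 16

Answer: 16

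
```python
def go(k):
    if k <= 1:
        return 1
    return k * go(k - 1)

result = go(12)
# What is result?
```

go(12) = 12 * 11 * 10 * 9 * 8 * 7 * 6 * 5 * 4 * 3 * 2 * 1 = 479001600

Answer: 479001600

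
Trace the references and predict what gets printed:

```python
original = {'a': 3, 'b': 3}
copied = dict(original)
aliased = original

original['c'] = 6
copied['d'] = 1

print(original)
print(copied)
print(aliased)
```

Key concept: dict() creates copy, assignment creates alias.
Step by step:
`original = {'a': 3, 'b': 3}` → original = {'a': 3, 'b': 3}
`copied = dict(original)` → copied = {'a': 3, 'b': 3}
`aliased = original` → aliased = {'a': 3, 'b': 3} (same object as original)
`original['c'] = 6` → original = {'a': 3, 'b': 3, 'c': 6} (same object as aliased); aliased = {'a': 3, 'b': 3, 'c': 6} (same object as original)
`copied['d'] = 1` → copied = {'a': 3, 'b': 3, 'd': 1}
`print(original)` → prints {'a': 3, 'b': 3, 'c': 6}
`print(copied)` → prints {'a': 3, 'b': 3, 'd': 1}
`print(aliased)` → prints {'a': 3, 'b': 3, 'c': 6}

Answer:
{'a': 3, 'b': 3, 'c': 6}
{'a': 3, 'b': 3, 'd': 1}
{'a': 3, 'b': 3, 'c': 6}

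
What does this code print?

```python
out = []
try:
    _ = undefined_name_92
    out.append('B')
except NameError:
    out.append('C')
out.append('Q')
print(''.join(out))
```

Execution trace: 'C' (except NameError) → 'Q' (after the try/except). Output: CQ

Answer: CQ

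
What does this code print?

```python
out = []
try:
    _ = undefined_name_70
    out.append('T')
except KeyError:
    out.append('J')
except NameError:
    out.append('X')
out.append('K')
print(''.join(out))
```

Execution trace: 'X' (except NameError) → 'K' (after the try/except). Output: XK

Answer: XK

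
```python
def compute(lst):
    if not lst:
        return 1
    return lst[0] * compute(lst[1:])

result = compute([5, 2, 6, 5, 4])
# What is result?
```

Product over [5, 2, 6, 5, 4] = 5 * 2 * 6 * 5 * 4 = 1200

Answer: 1200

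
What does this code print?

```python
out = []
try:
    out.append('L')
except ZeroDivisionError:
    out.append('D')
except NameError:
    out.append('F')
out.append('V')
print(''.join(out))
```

Execution trace: 'L' (try body, no exception) → 'V' (after the try/except). Output: LV

Answer: LV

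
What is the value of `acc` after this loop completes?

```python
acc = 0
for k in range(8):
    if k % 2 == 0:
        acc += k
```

Sum of even numbers 0 to 7
`acc` takes the values: 0 → 2 → 6 → 12

Answer: 12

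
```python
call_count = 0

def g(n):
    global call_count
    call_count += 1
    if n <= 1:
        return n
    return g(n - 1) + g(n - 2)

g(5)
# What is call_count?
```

Calls(n) = 1 + Calls(n-1) + Calls(n-2); Calls(0)=Calls(1)=1. For n=5 this gives 15.

Answer: 15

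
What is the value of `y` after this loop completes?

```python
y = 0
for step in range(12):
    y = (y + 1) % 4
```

Increment mod 4, 12 times = 0
`y` takes the values: 0 → 1 → 2 → 3 → 0 → 1 → 2 → 3 → 0 → 1 → 2 → 3 → 0

Answer: 0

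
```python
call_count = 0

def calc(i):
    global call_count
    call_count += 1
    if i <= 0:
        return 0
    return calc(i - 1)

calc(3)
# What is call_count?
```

Linear recursion stepping by 1: 4 calls from i=3 down to ≤0.

Answer: 4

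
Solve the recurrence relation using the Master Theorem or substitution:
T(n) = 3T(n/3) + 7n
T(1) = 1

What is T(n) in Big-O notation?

By Master Theorem: a=3, b=3, f(n)=7n. Since log_3(3) = 1 and f(n) = Θ(n^1), Case 2 applies. T(n) = O(n log n).

Answer: O(n log n)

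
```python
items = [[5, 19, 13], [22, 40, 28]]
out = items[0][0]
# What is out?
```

Trace:
`items = [[5, 19, 13], [22, 40, 28]]` → items = [[5, 19, 13], [22, 40, 28]]
`out = items[0][0]` → out = 5
So out = 5

Answer: 5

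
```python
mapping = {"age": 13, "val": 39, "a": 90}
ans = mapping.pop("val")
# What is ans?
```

Trace:
`mapping = {"age": 13, "val": 39, "a": 90}` → mapping = {'age': 13, 'val': 39, 'a': 90}
`ans = mapping.pop("val")` → mapping = {'age': 13, 'a': 90}; ans = 39
So ans = 39

Answer: 39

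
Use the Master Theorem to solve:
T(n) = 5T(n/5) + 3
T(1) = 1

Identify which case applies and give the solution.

a=5, b=5, f(n)=3. log_5(5) = 1. Since c=0 < 1, Case 1 applies: T(n) = Θ(n^log_b(a)) = O(n).

Answer: O(n) - Case 1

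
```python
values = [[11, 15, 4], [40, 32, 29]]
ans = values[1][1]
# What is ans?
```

Trace:
`values = [[11, 15, 4], [40, 32, 29]]` → values = [[11, 15, 4], [40, 32, 29]]
`ans = values[1][1]` → ans = 32
So ans = 32

Answer: 32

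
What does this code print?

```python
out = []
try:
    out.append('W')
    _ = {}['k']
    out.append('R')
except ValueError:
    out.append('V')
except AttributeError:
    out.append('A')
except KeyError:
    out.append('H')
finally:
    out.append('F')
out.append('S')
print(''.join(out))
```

Execution trace: 'W' (try body) → 'H' (except KeyError) → 'F' (finally) → 'S' (after the try/except). Output: WHFS

Answer: WHFS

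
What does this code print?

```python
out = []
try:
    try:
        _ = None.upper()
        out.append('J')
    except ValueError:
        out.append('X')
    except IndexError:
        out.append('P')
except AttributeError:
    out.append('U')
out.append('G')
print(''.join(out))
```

Execution trace: 'U' (outer except AttributeError) → 'G' (after the try/except). Output: UG

Answer: UG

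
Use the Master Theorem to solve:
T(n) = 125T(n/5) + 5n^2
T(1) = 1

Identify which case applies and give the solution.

a=125, b=5, f(n)=5n^2. log_5(125) = 3. Since c=2 < 3, Case 1 applies: T(n) = Θ(n^log_b(a)) = O(n^3).

Answer: O(n^3) - Case 1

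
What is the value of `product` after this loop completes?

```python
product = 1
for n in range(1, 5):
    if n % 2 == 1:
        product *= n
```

Product of odd numbers 1 to 4
`product` takes the values: 1 → 3

Answer: 3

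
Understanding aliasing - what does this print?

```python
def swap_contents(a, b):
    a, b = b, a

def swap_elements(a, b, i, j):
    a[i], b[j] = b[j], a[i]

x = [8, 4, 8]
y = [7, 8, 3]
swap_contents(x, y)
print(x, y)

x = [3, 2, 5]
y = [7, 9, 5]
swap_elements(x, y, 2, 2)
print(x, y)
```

Key concept: parameter rebinding vs mutation.
Step by step:
`x = [8, 4, 8]` → x = [8, 4, 8]
`y = [7, 8, 3]` → y = [7, 8, 3]
`swap_contents(x, y)` → no visible change to tracked variables
`print(x, y)` → prints [8, 4, 8] [7, 8, 3]
`x = [3, 2, 5]` → x = [3, 2, 5]
`y = [7, 9, 5]` → y = [7, 9, 5]
`swap_elements(x, y, 2, 2)` → no visible change to tracked variables
`print(x, y)` → prints [3, 2, 5] [7, 9, 5]

Answer:
[8, 4, 8] [7, 8, 3]
[3, 2, 5] [7, 9, 5]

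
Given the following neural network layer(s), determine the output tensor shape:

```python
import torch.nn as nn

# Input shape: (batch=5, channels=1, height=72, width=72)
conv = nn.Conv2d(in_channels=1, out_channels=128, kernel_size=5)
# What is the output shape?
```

Input: (5, 1, 72, 72) -> Output: (5, 128, 68, 68)

Answer: (5, 128, 68, 68)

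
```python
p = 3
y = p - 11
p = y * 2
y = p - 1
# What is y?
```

Trace:
`p = 3` → p = 3
`y = p - 11` → y = -8
`p = y * 2` → p = -16
`y = p - 1` → y = -17
So y = -17

Answer: -17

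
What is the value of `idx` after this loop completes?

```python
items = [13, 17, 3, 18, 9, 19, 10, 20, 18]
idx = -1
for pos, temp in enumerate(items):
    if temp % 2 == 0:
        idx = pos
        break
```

First even number index in [13, 17, 3, 18, 9, 19, 10, 20, 18]
`idx` takes the values: -1 → 3

Answer: 3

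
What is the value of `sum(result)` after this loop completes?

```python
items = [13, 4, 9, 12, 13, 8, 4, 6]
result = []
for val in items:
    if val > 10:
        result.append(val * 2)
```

Sum of doubled values > 10
`result` takes the values: [] → [26] → [26, 24] → [26, 24, 26]
So `sum(result)` = 76

Answer: 76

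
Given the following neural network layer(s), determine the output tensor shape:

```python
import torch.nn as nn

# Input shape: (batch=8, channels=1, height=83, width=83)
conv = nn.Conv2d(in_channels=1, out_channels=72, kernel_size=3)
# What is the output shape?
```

Input: (8, 1, 83, 83) -> Output: (8, 72, 81, 81)

Answer: (8, 72, 81, 81)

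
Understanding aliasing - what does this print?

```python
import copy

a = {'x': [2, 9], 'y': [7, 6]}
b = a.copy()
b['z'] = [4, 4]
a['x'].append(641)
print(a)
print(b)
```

Key concept: shallow copy of dict with mutable values.
Step by step:
`a = {'x': [2, 9], 'y': [7, 6]}` → a = {'x': [2, 9], 'y': [7, 6]}
`b = a.copy()` → b = {'x': [2, 9], 'y': [7, 6]}
`b['z'] = [4, 4]` → b = {'x': [2, 9], 'y': [7, 6], 'z': [4, 4]}
`a['x'].append(641)` → a = {'x': [2, 9, 641], 'y': [7, 6]}; b = {'x': [2, 9, 641], 'y': [7, 6], 'z': [4, 4]}
`print(a)` → prints {'x': [2, 9, 641], 'y': [7, 6]}
`print(b)` → prints {'x': [2, 9, 641], 'y': [7, 6], 'z': [4, 4]}

Answer:
{'x': [2, 9, 641], 'y': [7, 6]}
{'x': [2, 9, 641], 'y': [7, 6], 'z': [4, 4]}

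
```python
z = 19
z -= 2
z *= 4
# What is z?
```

Trace:
`z = 19` → z = 19
`z -= 2` → z = 17
`z *= 4` → z = 68
So z = 68

Answer: 68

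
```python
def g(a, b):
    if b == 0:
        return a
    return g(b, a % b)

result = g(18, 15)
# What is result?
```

g(18, 15) -> g(15, 3) -> g(3, 0) -> 3

Answer: 3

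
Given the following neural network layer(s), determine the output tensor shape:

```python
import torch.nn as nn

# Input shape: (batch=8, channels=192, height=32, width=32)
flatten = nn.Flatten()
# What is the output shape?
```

Input: (8, 192, 32, 32) -> Output: (8, 196608)

Answer: (8, 196608)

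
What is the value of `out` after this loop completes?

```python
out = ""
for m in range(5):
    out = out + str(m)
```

Concatenate digits 0 to 4
`out` takes the values: "" → "0" → "01" → "012" → "0123" → "01234"

Answer: "01234"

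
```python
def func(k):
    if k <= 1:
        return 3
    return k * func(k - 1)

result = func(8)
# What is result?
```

func(8) = 8 * 7 * 6 * 5 * 4 * 3 * 2 * 3 = 120960

Answer: 120960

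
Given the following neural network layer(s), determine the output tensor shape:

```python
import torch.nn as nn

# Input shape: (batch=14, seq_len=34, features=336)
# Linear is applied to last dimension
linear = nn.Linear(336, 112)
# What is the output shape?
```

Input: (14, 34, 336) -> Output: (14, 34, 112)

Answer: (14, 34, 112)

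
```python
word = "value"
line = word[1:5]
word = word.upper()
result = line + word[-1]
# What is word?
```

Trace:
`word = "value"` → word = 'value'
`line = word[1:5]` → line = 'alue'
`word = word.upper()` → word = 'VALUE'
`result = line + word[-1]` → result = 'alueE'
So word = 'VALUE'

Answer: 'VALUE'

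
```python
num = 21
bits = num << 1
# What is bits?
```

Trace:
`num = 21` → num = 21
`bits = num << 1` → bits = 42
So bits = 42

Answer: 42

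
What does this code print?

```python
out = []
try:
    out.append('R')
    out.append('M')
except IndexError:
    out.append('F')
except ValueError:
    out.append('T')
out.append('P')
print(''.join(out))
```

Execution trace: 'R' (try body) → 'M' (try body, no exception) → 'P' (after the try/except). Output: RMP

Answer: RMP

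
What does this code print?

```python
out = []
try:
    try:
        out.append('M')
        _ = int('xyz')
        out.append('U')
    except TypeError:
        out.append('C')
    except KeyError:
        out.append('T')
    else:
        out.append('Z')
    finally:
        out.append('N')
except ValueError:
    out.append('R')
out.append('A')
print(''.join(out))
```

Execution trace: 'M' (try body) → 'N' (finally) → 'R' (outer except ValueError) → 'A' (after the try/except). Output: MNRA

Answer: MNRA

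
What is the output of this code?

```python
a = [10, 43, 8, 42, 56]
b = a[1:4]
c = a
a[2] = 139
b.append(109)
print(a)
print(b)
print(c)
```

Key concept: slice vs alias.
Step by step:
`a = [10, 43, 8, 42, 56]` → a = [10, 43, 8, 42, 56]
`b = a[1:4]` → b = [43, 8, 42]
`c = a` → c = [10, 43, 8, 42, 56] (same object as a)
`a[2] = 139` → a = [10, 43, 139, 42, 56] (same object as c); c = [10, 43, 139, 42, 56] (same object as a)
`b.append(109)` → b = [43, 8, 42, 109]
`print(a)` → prints [10, 43, 139, 42, 56]
`print(b)` → prints [43, 8, 42, 109]
`print(c)` → prints [10, 43, 139, 42, 56]

Answer:
[10, 43, 139, 42, 56]
[43, 8, 42, 109]
[10, 43, 139, 42, 56]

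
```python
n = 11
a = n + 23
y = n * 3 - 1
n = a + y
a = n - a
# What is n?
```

Trace:
`n = 11` → n = 11
`a = n + 23` → a = 34
`y = n * 3 - 1` → y = 32
`n = a + y` → n = 66
`a = n - a` → a = 32
So n = 66

Answer: 66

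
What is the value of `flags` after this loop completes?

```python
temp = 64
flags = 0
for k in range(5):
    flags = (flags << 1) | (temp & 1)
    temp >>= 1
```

Reverse lowest 5 bits of 64
`flags` takes the values: 0

Answer: 0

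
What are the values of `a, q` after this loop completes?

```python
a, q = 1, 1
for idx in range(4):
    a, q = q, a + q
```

Fibonacci: after 4 iterations
`a, q` takes the values: (1, 1) → (1, 2) → (2, 3) → (3, 5) → (5, 8)

Answer: 5, 8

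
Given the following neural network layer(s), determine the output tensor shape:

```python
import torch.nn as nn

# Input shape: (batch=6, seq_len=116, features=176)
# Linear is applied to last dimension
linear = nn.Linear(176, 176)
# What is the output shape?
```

Input: (6, 116, 176) -> Output: (6, 116, 176)

Answer: (6, 116, 176)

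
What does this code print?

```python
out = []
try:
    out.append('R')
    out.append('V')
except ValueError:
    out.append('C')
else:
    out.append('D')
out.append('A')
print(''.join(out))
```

Execution trace: 'R' (try body) → 'V' (try body, no exception) → 'D' (else) → 'A' (after the try/except). Output: RVDA

Answer: RVDA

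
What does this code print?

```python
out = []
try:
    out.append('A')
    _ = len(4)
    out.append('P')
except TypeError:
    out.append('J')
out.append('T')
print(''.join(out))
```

Execution trace: 'A' (try body) → 'J' (except TypeError) → 'T' (after the try/except). Output: AJT

Answer: AJT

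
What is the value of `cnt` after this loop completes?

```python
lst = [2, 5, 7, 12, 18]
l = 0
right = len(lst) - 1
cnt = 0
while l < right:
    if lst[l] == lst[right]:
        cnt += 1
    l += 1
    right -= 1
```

Count matching pairs from ends
`cnt` takes the values: 0

Answer: 0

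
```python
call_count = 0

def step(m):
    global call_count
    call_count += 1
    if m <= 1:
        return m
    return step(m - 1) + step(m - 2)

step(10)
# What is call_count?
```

Calls(m) = 1 + Calls(m-1) + Calls(m-2); Calls(0)=Calls(1)=1. For m=10 this gives 177.

Answer: 177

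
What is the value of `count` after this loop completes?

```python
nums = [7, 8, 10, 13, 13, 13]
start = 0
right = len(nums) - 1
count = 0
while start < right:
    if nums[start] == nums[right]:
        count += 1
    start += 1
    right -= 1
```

Count matching pairs from ends
`count` takes the values: 0

Answer: 0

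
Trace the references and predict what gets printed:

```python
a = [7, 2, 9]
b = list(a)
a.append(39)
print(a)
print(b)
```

Key concept: list() constructor creates copy.
Step by step:
`a = [7, 2, 9]` → a = [7, 2, 9]
`b = list(a)` → b = [7, 2, 9]
`a.append(39)` → a = [7, 2, 9, 39]
`print(a)` → prints [7, 2, 9, 39]
`print(b)` → prints [7, 2, 9]

Answer:
[7, 2, 9, 39]
[7, 2, 9]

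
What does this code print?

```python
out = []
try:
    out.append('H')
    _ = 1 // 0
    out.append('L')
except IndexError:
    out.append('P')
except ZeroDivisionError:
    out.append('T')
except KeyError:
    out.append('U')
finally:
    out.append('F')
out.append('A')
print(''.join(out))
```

Execution trace: 'H' (try body) → 'T' (except ZeroDivisionError) → 'F' (finally) → 'A' (after the try/except). Output: HTFA

Answer: HTFA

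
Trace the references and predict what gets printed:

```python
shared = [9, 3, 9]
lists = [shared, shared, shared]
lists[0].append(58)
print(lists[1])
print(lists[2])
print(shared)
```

Key concept: list of same reference.
Step by step:
`shared = [9, 3, 9]` → shared = [9, 3, 9]
`lists = [shared, shared, shared]` → lists = [[9, 3, 9], [9, 3, 9], [9, 3, 9]]
`lists[0].append(58)` → shared = [9, 3, 9, 58]; lists = [[9, 3, 9, 58], [9, 3, 9, 58], [9, 3, 9, 58]]
`print(lists[1])` → prints [9, 3, 9, 58]
`print(lists[2])` → prints [9, 3, 9, 58]
`print(shared)` → prints [9, 3, 9, 58]

Answer:
[9, 3, 9, 58]
[9, 3, 9, 58]
[9, 3, 9, 58]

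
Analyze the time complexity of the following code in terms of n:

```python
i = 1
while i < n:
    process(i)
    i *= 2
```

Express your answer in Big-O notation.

This is Logarithmic loop. Time complexity: O(log n).

Answer: O(log n)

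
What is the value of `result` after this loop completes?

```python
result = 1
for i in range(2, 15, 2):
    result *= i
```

Product of even numbers 2 to 14
`result` takes the values: 1 → 2 → 8 → 48 → 384 → 3840 → 46080 → 645120

Answer: 645120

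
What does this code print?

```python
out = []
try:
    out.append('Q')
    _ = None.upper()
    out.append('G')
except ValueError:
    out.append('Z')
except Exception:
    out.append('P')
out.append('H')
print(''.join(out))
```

Execution trace: 'Q' (try body) → 'P' (except Exception) → 'H' (after the try/except). Output: QPH

Answer: QPH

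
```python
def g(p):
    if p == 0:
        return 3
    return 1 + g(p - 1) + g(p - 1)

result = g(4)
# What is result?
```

g(p) = 1 + 2·g(p-1), g(0)=3. Closed form: (3+1)·2^4 - 1 = 63.

Answer: 63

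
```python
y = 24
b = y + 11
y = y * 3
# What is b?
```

Trace:
`y = 24` → y = 24
`b = y + 11` → b = 35
`y = y * 3` → y = 72
So b = 35

Answer: 35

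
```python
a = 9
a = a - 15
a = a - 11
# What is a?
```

Trace:
`a = 9` → a = 9
`a = a - 15` → a = -6
`a = a - 11` → a = -17
So a = -17

Answer: -17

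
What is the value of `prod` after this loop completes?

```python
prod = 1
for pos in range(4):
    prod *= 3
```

3^4 = 81
`prod` takes the values: 1 → 3 → 9 → 27 → 81

Answer: 81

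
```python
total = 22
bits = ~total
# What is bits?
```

Trace:
`total = 22` → total = 22
`bits = ~total` → bits = -23
So bits = -23

Answer: -23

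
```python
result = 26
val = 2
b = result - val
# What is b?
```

Trace:
`result = 26` → result = 26
`val = 2` → val = 2
`b = result - val` → b = 24
So b = 24

Answer: 24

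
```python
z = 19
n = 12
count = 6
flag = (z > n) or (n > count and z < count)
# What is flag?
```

Trace:
`z = 19` → z = 19
`n = 12` → n = 12
`count = 6` → count = 6
`flag = (z > n) or (n > count and z < count)` → flag = True
So flag = True

Answer: True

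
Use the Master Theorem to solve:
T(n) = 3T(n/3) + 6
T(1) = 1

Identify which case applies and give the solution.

a=3, b=3, f(n)=6. log_3(3) = 1. Since c=0 < 1, Case 1 applies: T(n) = Θ(n^log_b(a)) = O(n).

Answer: O(n) - Case 1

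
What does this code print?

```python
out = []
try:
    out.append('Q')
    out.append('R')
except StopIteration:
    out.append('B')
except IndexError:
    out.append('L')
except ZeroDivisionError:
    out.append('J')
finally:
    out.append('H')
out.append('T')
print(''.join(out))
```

Execution trace: 'Q' (try body) → 'R' (try body, no exception) → 'H' (finally) → 'T' (after the try/except). Output: QRHT

Answer: QRHT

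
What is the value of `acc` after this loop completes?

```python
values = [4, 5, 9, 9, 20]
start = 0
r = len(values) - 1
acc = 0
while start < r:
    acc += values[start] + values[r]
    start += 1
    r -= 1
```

Sum of pairs from ends
`acc` takes the values: 0 → 24 → 38

Answer: 38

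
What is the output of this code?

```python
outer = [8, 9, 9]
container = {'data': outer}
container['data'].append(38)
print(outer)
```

Key concept: dict holds reference to list.
Step by step:
`outer = [8, 9, 9]` → outer = [8, 9, 9]
`container = {'data': outer}` → container = {'data': [8, 9, 9]}
`container['data'].append(38)` → outer = [8, 9, 9, 38]; container = {'data': [8, 9, 9, 38]}
`print(outer)` → prints [8, 9, 9, 38]

Answer: [8, 9, 9, 38]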